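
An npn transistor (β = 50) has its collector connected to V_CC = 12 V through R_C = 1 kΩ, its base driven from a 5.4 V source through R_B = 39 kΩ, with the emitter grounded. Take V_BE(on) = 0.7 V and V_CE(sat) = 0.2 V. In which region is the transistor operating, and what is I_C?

Assume active. Base-emitter loop: I_B = (V_BB − V_BE)/R_B = (5.4 − 0.7)/39 = 0.121 mA.
I_C = β·I_B = 50×0.121 = 6.03 mA.
V_CE = V_CC − I_C·R_C = 12 − 6.03×1 = 5.97 V > V_CE(sat), so the active-region assumption holds.

active; I_C ≈ 6 mA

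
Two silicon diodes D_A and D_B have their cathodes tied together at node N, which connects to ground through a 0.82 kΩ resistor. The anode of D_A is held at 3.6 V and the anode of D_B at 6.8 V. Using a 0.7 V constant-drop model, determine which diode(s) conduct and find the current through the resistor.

Assume both conduct. Then node N would need to be at both 3.6−0.7 = 2.9 V and 6.8−0.7 = 6.1 V, which is impossible.
Assume only D_B conducts: V_N = 6.8 − 0.7 = 6.1 V, so I_R = 6.1/0.82 = 7.44 mA.
Check D_A: its anode-to-cathode voltage is 3.6 − 6.1 = -2.5 V < 0.7 V, so it is off. The assumption is consistent.

Only D_B conducts; I_R ≈ 7.4 mA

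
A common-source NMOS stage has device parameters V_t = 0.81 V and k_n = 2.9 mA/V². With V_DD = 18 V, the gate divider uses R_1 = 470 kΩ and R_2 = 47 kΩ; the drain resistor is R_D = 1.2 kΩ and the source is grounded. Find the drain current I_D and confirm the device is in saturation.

I_D ≈ 0.99 mA

V_G = V_DD·R_2/(R_1+R_2) = 18×47/517 = 1.64 V. With the source grounded, V_GS = V_G = 1.64 V.
Assume saturation: I_D = (k_n/2)(V_GS − V_t)² = (2.9/2)×(1.64 − 0.81)² = 1.45×0.826² = 0.99 mA.
V_DS = V_DD − I_D·R_D = 18 − 0.99×1.2 = 16.8 V.
Saturation requires V_DS ≥ V_GS − V_t = 0.826 V; 16.8 ≥ 0.826 ✓.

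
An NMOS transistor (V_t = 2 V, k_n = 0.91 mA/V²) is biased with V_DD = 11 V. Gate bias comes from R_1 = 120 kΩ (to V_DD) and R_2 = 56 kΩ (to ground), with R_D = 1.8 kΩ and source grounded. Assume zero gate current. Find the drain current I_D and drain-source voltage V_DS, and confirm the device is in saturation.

I_D ≈ 1 mA, V_DS ≈ 9.2 V

V_G = V_DD·R_2/(R_1+R_2) = 11×56/176 = 3.5 V. With the source grounded, V_GS = V_G = 3.5 V.
Assume saturation: I_D = (k_n/2)(V_GS − V_t)² = (0.91/2)×(3.5 − 2)² = 0.455×1.5² = 1.02 mA.
V_DS = V_DD − I_D·R_D = 11 − 1.02×1.8 = 9.16 V.
Saturation requires V_DS ≥ V_GS − V_t = 1.5 V; 9.16 ≥ 1.5 ✓.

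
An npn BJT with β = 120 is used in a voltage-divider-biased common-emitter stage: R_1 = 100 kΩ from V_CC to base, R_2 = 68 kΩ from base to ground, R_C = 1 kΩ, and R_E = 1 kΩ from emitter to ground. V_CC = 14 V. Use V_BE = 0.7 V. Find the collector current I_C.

I_C ≈ 3.7 mA

Thevenize the base divider: V_Th = V_CC·R_2/(R_1+R_2) = 14×68/168 = 5.67 V, R_Th = R_1‖R_2 = 40.5 kΩ.
Base-emitter loop: V_Th = I_B·R_Th + V_BE + (β+1)I_B·R_E, so I_B = (5.67 − 0.7) / (40.5 + 121×1) = 0.0308 mA.
I_C = β·I_B = 120×0.0308 = 3.69 mA, and I_E = (β+1)I_B = 3.72 mA.
V_CE = V_CC − I_C·R_C − I_E·R_E = 14 − 3.69×1 − 3.72×1 = 6.59 V.
V_CE = 6.59 V > 0.2 V confirms active-region operation.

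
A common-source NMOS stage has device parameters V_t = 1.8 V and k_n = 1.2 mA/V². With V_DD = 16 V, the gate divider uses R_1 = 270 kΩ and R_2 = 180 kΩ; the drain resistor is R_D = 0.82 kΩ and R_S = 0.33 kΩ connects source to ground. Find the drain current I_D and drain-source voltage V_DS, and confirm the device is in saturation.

V_G = V_DD·R_2/(R_1+R_2) = 16×180/450 = 6.4 V.
Assume saturation: I_D = (k_n/2)(V_GS − V_t)² with V_GS = V_G − I_D·R_S = 6.4 − 0.33·I_D.
Substituting gives 0.0653·I_D² − 2.82·I_D + 12.7 = 0, with roots I_D = 5.1 or 38.1 mA.
The root I_D = 38.1 mA gives V_GS = -6.17 V ≤ V_t, so take I_D = 5.1 mA.
Then V_GS = 4.72 V and V_DS = V_DD − I_D(R_D+R_S) = 16 − 5.1×1.15 = 10.1 V.
Saturation requires V_DS ≥ V_GS − V_t = 2.92 V; 10.1 ≥ 2.92 ✓.

I_D ≈ 5.1 mA, V_DS ≈ 10 V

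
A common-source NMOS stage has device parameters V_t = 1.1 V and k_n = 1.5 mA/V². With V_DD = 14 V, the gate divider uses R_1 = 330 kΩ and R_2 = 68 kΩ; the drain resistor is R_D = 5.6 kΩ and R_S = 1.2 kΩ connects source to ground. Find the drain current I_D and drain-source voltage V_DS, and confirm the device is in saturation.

V_G = V_DD·R_2/(R_1+R_2) = 14×68/398 = 2.39 V.
Assume saturation: I_D = (k_n/2)(V_GS − V_t)² with V_GS = V_G − I_D·R_S = 2.39 − 1.2·I_D.
Substituting gives 1.08·I_D² − 3.33·I_D + 1.25 = 0, with roots I_D = 0.439 or 2.64 mA.
The root I_D = 2.64 mA gives V_GS = -0.776 V ≤ V_t, so take I_D = 0.439 mA.
Then V_GS = 1.87 V and V_DS = V_DD − I_D(R_D+R_S) = 14 − 0.439×6.8 = 11 V.
Saturation requires V_DS ≥ V_GS − V_t = 0.765 V; 11 ≥ 0.765 ✓.

I_D ≈ 0.44 mA, V_DS ≈ 11 V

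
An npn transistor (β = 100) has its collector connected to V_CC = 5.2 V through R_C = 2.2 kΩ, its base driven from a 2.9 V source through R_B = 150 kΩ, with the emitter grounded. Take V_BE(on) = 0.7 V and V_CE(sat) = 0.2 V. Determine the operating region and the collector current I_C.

active; I_C ≈ 1.5 mA

Assume active. Base-emitter loop: I_B = (V_BB − V_BE)/R_B = (2.9 − 0.7)/150 = 0.0147 mA.
I_C = β·I_B = 100×0.0147 = 1.47 mA.
V_CE = V_CC − I_C·R_C = 5.2 − 1.47×2.2 = 1.97 V > V_CE(sat), so the active-region assumption holds.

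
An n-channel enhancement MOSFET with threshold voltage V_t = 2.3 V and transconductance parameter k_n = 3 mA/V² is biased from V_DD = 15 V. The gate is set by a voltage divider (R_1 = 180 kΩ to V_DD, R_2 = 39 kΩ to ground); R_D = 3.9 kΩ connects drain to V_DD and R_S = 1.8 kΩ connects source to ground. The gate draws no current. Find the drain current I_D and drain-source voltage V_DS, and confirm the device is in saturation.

I_D ≈ 0.079 mA, V_DS ≈ 15 V

V_G = V_DD·R_2/(R_1+R_2) = 15×39/219 = 2.67 V.
Assume saturation: I_D = (k_n/2)(V_GS − V_t)² with V_GS = V_G − I_D·R_S = 2.67 − 1.8·I_D.
Substituting gives 4.86·I_D² − 3·I_D + 0.207 = 0, with roots I_D = 0.0789 or 0.539 mA.
The root I_D = 0.539 mA gives V_GS = 1.7 V ≤ V_t, so take I_D = 0.0789 mA.
Then V_GS = 2.53 V and V_DS = V_DD − I_D(R_D+R_S) = 15 − 0.0789×5.7 = 14.6 V.
Saturation requires V_DS ≥ V_GS − V_t = 0.229 V; 14.6 ≥ 0.229 ✓.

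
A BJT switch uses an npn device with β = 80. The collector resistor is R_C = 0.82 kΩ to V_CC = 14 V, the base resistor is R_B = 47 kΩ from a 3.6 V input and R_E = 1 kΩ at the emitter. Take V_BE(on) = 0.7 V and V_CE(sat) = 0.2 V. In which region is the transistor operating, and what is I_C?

active; I_C ≈ 1.8 mA

Assume active. Base-emitter loop: I_B = (V_BB − V_BE)/(R_B + (β+1)R_E) = (3.6 − 0.7)/(47 + 81×1) = 0.0227 mA.
I_C = β·I_B = 80×0.0227 = 1.81 mA.
V_CE = V_CC − I_C·R_C − I_E·R_E = 14 − 1.81×0.82 − 1.84×1 = 10.7 V > V_CE(sat), so the active-region assumption holds.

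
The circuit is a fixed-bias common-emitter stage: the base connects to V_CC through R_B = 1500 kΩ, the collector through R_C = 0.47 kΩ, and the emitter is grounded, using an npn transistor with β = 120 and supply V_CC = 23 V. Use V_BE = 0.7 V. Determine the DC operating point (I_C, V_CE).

I_C ≈ 1.8 mA, V_CE ≈ 22 V

Base loop: V_CC = I_B·R_B + V_BE, so I_B = (23 − 0.7)/1500 kΩ = 0.0149 mA.
In the active region I_C = β·I_B = 120 × 0.0149 = 1.78 mA.
Collector loop: V_CE = V_CC − I_C·R_C = 23 − 1.78×0.47 = 22.2 V.
Since V_CE = 22.2 V > V_CE(sat) ≈ 0.2 V, the transistor is in the active region as assumed.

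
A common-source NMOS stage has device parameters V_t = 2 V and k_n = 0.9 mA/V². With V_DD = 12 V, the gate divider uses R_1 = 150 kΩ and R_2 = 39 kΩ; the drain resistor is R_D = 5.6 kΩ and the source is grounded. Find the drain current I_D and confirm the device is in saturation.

V_G = V_DD·R_2/(R_1+R_2) = 12×39/189 = 2.48 V. With the source grounded, V_GS = V_G = 2.48 V.
Assume saturation: I_D = (k_n/2)(V_GS − V_t)² = (0.9/2)×(2.48 − 2)² = 0.45×0.476² = 0.102 mA.
V_DS = V_DD − I_D·R_D = 12 − 0.102×5.6 = 11.4 V.
Saturation requires V_DS ≥ V_GS − V_t = 0.476 V; 11.4 ≥ 0.476 ✓.

I_D ≈ 0.1 mA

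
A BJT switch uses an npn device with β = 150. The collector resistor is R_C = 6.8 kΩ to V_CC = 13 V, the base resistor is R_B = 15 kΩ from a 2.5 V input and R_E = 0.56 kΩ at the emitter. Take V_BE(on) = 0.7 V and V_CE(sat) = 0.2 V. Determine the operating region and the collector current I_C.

Assume active: I_B = (2.5 − 0.7)/(15 + 151×0.56) = 0.0181 mA, I_C = β·I_B = 2.71 mA.
Then V_CE = 13 − 2.71×6.8 − 2.73×0.56 = -6.97 V < 0.2 V — the active assumption fails.
Re-solve with V_CE = 0.2 V. KCL at the emitter: V_E/R_E = (V_BB−0.7−V_E)/R_B + (V_CC−0.2−V_E)/R_C, giving V_E = 1 V.
I_C = (V_CC − 0.2 − V_E)/R_C = (12.8 − 1)/6.8 = 1.74 mA.
Check: I_B = (1.8 − 1)/15 = 0.0532 mA, and β·I_B = 7.99 mA > I_C, confirming saturation.

saturation; I_C ≈ 1.7 mA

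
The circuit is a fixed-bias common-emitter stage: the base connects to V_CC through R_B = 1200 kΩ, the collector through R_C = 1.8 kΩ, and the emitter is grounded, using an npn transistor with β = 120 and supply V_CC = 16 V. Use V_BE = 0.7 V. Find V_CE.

V_CE ≈ 13 V

Base loop: V_CC = I_B·R_B + V_BE, so I_B = (16 − 0.7)/1200 kΩ = 0.0128 mA.
In the active region I_C = β·I_B = 120 × 0.0128 = 1.53 mA.
Collector loop: V_CE = V_CC − I_C·R_C = 16 − 1.53×1.8 = 13.2 V.
Since V_CE = 13.2 V > V_CE(sat) ≈ 0.2 V, the transistor is in the active region as assumed.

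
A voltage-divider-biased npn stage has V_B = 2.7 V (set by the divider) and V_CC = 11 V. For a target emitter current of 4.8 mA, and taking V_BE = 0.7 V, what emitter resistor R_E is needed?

V_E = V_B − V_BE = 2.7 − 0.7 = 2 V.
R_E = V_E / I_E = 2 / 4.8 = 0.417 kΩ.

R_E ≈ 0.42 kΩ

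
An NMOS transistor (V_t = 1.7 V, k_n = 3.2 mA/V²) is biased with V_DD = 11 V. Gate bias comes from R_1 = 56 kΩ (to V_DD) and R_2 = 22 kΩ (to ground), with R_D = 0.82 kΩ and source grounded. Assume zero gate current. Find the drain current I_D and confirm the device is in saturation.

I_D ≈ 3.1 mA

V_G = V_DD·R_2/(R_1+R_2) = 11×22/78 = 3.1 V. With the source grounded, V_GS = V_G = 3.1 V.
Assume saturation: I_D = (k_n/2)(V_GS − V_t)² = (3.2/2)×(3.1 − 1.7)² = 1.6×1.4² = 3.15 mA.
V_DS = V_DD − I_D·R_D = 11 − 3.15×0.82 = 8.42 V.
Saturation requires V_DS ≥ V_GS − V_t = 1.4 V; 8.42 ≥ 1.4 ✓.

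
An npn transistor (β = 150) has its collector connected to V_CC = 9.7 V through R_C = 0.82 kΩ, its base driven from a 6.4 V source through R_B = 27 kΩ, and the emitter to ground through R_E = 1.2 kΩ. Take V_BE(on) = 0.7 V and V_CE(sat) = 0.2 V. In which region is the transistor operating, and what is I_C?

active; I_C ≈ 4.1 mA

Assume active. Base-emitter loop: I_B = (V_BB − V_BE)/(R_B + (β+1)R_E) = (6.4 − 0.7)/(27 + 151×1.2) = 0.0274 mA.
I_C = β·I_B = 150×0.0274 = 4.11 mA.
V_CE = V_CC − I_C·R_C − I_E·R_E = 9.7 − 4.11×0.82 − 4.13×1.2 = 1.37 V > V_CE(sat), so the active-region assumption holds.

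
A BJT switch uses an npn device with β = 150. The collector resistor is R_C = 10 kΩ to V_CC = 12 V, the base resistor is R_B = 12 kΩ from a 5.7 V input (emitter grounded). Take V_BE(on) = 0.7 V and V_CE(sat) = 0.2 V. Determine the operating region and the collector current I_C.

saturation; I_C ≈ 1.2 mA

Assume active: I_B = (5.7 − 0.7)/12 = 0.417 mA, giving I_C = β·I_B = 62.5 mA.
But then V_CE = 12 − 62.5×10 = -613 V < V_CE(sat) = 0.2 V — impossible in the active region.
So the transistor is saturated. With V_CE = 0.2 V, I_C = (V_CC − 0.2)/R_C = 11.8/10 = 1.18 mA.
Check: β·I_B = 62.5 mA > I_C = 1.18 mA, confirming saturation.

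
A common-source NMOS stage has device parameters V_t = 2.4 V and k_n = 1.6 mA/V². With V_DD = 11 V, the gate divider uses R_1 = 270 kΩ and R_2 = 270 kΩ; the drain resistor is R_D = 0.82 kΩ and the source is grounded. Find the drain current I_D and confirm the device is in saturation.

V_G = V_DD·R_2/(R_1+R_2) = 11×270/540 = 5.5 V. With the source grounded, V_GS = V_G = 5.5 V.
Assume saturation: I_D = (k_n/2)(V_GS − V_t)² = (1.6/2)×(5.5 − 2.4)² = 0.8×3.1² = 7.69 mA.
V_DS = V_DD − I_D·R_D = 11 − 7.69×0.82 = 4.7 V.
Saturation requires V_DS ≥ V_GS − V_t = 3.1 V; 4.7 ≥ 3.1 ✓.

I_D ≈ 7.7 mA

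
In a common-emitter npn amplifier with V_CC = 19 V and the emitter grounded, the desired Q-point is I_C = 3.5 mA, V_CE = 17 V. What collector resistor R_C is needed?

Collector loop: V_CC = I_C·R_C + V_CE.
R_C = (V_CC − V_CE)/I_C = (19 − 17)/3.5 = 0.571 kΩ.

R_C ≈ 0.57 kΩ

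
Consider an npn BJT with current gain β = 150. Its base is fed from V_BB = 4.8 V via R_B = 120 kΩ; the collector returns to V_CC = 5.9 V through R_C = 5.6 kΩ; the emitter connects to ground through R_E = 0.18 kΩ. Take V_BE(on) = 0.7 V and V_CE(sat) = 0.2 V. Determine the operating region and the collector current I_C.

Assume active: I_B = (4.8 − 0.7)/(120 + 151×0.18) = 0.0279 mA, I_C = β·I_B = 4.18 mA.
Then V_CE = 5.9 − 4.18×5.6 − 4.21×0.18 = -18.3 V < 0.2 V — the active assumption fails.
Re-solve with V_CE = 0.2 V. KCL at the emitter: V_E/R_E = (V_BB−0.7−V_E)/R_B + (V_CC−0.2−V_E)/R_C, giving V_E = 0.183 V.
I_C = (V_CC − 0.2 − V_E)/R_C = (5.7 − 0.183)/5.6 = 0.985 mA.
Check: I_B = (4.1 − 0.183)/120 = 0.0326 mA, and β·I_B = 4.9 mA > I_C, confirming saturation.

saturation; I_C ≈ 0.99 mA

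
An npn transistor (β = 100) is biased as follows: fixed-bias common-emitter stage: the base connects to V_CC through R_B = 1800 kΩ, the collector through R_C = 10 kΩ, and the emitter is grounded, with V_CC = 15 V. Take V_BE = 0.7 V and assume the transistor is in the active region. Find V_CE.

Base loop: V_CC = I_B·R_B + V_BE, so I_B = (15 − 0.7)/1800 kΩ = 0.00794 mA.
In the active region I_C = β·I_B = 100 × 0.00794 = 0.794 mA.
Collector loop: V_CE = V_CC − I_C·R_C = 15 − 0.794×10 = 7.06 V.
Since V_CE = 7.06 V > V_CE(sat) ≈ 0.2 V, the transistor is in the active region as assumed.

V_CE ≈ 7.1 V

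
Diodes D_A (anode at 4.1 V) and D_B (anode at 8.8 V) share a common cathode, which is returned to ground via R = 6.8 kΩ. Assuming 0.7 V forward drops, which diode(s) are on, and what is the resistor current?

Assume both conduct. Then node N would need to be at both 4.1−0.7 = 3.4 V and 8.8−0.7 = 8.1 V, which is impossible.
Assume only D_B conducts: V_N = 8.8 − 0.7 = 8.1 V, so I_R = 8.1/6.8 = 1.19 mA.
Check D_A: its anode-to-cathode voltage is 4.1 − 8.1 = -4 V < 0.7 V, so it is off. The assumption is consistent.

Only D_B conducts; I_R ≈ 1.2 mA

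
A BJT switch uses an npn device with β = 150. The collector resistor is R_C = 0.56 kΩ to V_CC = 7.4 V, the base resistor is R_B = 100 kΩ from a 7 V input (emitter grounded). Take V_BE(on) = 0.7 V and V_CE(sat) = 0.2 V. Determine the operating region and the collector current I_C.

active; I_C ≈ 9.4 mA

Assume active. Base-emitter loop: I_B = (V_BB − V_BE)/R_B = (7 − 0.7)/100 = 0.063 mA.
I_C = β·I_B = 150×0.063 = 9.45 mA.
V_CE = V_CC − I_C·R_C = 7.4 − 9.45×0.56 = 2.11 V > V_CE(sat), so the active-region assumption holds.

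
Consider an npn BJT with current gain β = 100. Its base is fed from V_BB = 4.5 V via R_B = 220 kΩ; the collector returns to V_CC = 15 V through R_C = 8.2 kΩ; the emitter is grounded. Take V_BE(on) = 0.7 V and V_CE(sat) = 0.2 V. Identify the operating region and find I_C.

Assume active. Base-emitter loop: I_B = (V_BB − V_BE)/R_B = (4.5 − 0.7)/220 = 0.0173 mA.
I_C = β·I_B = 100×0.0173 = 1.73 mA.
V_CE = V_CC − I_C·R_C = 15 − 1.73×8.2 = 0.836 V > V_CE(sat), so the active-region assumption holds.

active; I_C ≈ 1.7 mA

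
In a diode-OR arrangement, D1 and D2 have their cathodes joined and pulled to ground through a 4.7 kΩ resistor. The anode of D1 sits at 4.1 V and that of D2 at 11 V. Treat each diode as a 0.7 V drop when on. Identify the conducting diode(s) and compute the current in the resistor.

Only D2 conducts; I_R ≈ 2.2 mA

Assume both conduct. Then node N would need to be at both 4.1−0.7 = 3.4 V and 11−0.7 = 10.3 V, which is impossible.
Assume only D2 conducts: V_N = 11 − 0.7 = 10.3 V, so I_R = 10.3/4.7 = 2.19 mA.
Check D1: its anode-to-cathode voltage is 4.1 − 10.3 = -6.2 V < 0.7 V, so it is off. The assumption is consistent.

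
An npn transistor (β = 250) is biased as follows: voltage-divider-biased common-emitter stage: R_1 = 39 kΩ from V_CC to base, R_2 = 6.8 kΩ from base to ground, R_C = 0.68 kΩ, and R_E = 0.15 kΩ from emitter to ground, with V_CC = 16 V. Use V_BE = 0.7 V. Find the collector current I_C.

I_C ≈ 9.6 mA

Thevenize the base divider: V_Th = V_CC·R_2/(R_1+R_2) = 16×6.8/45.8 = 2.38 V, R_Th = R_1‖R_2 = 5.79 kΩ.
Base-emitter loop: V_Th = I_B·R_Th + V_BE + (β+1)I_B·R_E, so I_B = (2.38 − 0.7) / (5.79 + 251×0.15) = 0.0386 mA.
I_C = β·I_B = 250×0.0386 = 9.64 mA, and I_E = (β+1)I_B = 9.68 mA.
V_CE = V_CC − I_C·R_C − I_E·R_E = 16 − 9.64×0.68 − 9.68×0.15 = 7.99 V.
V_CE = 7.99 V > 0.2 V confirms active-region operation.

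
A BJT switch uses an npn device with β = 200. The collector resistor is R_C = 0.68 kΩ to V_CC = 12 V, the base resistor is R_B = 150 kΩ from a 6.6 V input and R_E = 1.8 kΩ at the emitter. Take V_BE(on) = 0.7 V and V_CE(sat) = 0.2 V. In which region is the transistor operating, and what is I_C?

Assume active. Base-emitter loop: I_B = (V_BB − V_BE)/(R_B + (β+1)R_E) = (6.6 − 0.7)/(150 + 201×1.8) = 0.0115 mA.
I_C = β·I_B = 200×0.0115 = 2.31 mA.
V_CE = V_CC − I_C·R_C − I_E·R_E = 12 − 2.31×0.68 − 2.32×1.8 = 6.26 V > V_CE(sat), so the active-region assumption holds.

active; I_C ≈ 2.3 mA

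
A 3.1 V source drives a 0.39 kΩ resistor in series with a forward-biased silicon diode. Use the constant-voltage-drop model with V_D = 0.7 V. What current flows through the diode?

KVL around the loop: 3.1 = V_D + I·R = 0.7 + I × 0.39 kΩ.
So I = (3.1 − 0.7) / 0.39 kΩ = 2.4 / 0.39 = 6.15 mA.

I ≈ 6.2 mA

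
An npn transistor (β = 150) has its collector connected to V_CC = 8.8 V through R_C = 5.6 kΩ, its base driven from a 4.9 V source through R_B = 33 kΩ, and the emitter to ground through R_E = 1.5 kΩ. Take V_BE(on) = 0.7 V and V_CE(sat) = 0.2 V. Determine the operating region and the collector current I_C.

saturation; I_C ≈ 1.2 mA

Assume active: I_B = (4.9 − 0.7)/(33 + 151×1.5) = 0.0162 mA, I_C = β·I_B = 2.43 mA.
Then V_CE = 8.8 − 2.43×5.6 − 2.44×1.5 = -8.46 V < 0.2 V — the active assumption fails.
Re-solve with V_CE = 0.2 V. KCL at the emitter: V_E/R_E = (V_BB−0.7−V_E)/R_B + (V_CC−0.2−V_E)/R_C, giving V_E = 1.9 V.
I_C = (V_CC − 0.2 − V_E)/R_C = (8.6 − 1.9)/5.6 = 1.2 mA.
Check: I_B = (4.2 − 1.9)/33 = 0.0697 mA, and β·I_B = 10.5 mA > I_C, confirming saturation.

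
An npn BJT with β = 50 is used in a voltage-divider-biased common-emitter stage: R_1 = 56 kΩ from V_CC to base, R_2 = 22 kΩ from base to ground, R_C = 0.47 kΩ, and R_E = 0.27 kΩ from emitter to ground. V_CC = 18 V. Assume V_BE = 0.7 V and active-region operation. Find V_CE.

Thevenize the base divider: V_Th = V_CC·R_2/(R_1+R_2) = 18×22/78 = 5.08 V, R_Th = R_1‖R_2 = 15.8 kΩ.
Base-emitter loop: V_Th = I_B·R_Th + V_BE + (β+1)I_B·R_E, so I_B = (5.08 − 0.7) / (15.8 + 51×0.27) = 0.148 mA.
I_C = β·I_B = 50×0.148 = 7.4 mA, and I_E = (β+1)I_B = 7.55 mA.
V_CE = V_CC − I_C·R_C − I_E·R_E = 18 − 7.4×0.47 − 7.55×0.27 = 12.5 V.
V_CE = 12.5 V > 0.2 V confirms active-region operation.

V_CE ≈ 12 V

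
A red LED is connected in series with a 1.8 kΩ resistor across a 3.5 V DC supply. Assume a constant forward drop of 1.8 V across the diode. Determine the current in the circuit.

KVL around the loop: 3.5 = V_D + I·R = 1.8 + I × 1.8 kΩ.
So I = (3.5 − 1.8) / 1.8 kΩ = 1.7 / 1.8 = 0.944 mA.

I ≈ 0.94 mA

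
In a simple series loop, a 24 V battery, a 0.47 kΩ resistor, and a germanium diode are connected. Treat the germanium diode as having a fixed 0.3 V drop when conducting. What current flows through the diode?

I ≈ 50 mA

KVL around the loop: 24 = V_D + I·R = 0.3 + I × 0.47 kΩ.
So I = (24 − 0.3) / 0.47 kΩ = 23.7 / 0.47 = 50.4 mA.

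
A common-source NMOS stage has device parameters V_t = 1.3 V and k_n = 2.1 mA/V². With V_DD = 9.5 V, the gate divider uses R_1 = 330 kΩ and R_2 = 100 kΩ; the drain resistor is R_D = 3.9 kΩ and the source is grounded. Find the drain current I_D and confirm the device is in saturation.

I_D ≈ 0.87 mA

V_G = V_DD·R_2/(R_1+R_2) = 9.5×100/430 = 2.21 V. With the source grounded, V_GS = V_G = 2.21 V.
Assume saturation: I_D = (k_n/2)(V_GS − V_t)² = (2.1/2)×(2.21 − 1.3)² = 1.05×0.909² = 0.868 mA.
V_DS = V_DD − I_D·R_D = 9.5 − 0.868×3.9 = 6.11 V.
Saturation requires V_DS ≥ V_GS − V_t = 0.909 V; 6.11 ≥ 0.909 ✓.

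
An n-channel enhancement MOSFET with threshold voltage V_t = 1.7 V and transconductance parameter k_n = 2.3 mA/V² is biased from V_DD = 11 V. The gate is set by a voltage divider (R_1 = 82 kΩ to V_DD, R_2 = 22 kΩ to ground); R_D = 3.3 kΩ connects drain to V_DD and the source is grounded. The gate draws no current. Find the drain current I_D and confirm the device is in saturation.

V_G = V_DD·R_2/(R_1+R_2) = 11×22/104 = 2.33 V. With the source grounded, V_GS = V_G = 2.33 V.
Assume saturation: I_D = (k_n/2)(V_GS − V_t)² = (2.3/2)×(2.33 − 1.7)² = 1.15×0.627² = 0.452 mA.
V_DS = V_DD − I_D·R_D = 11 − 0.452×3.3 = 9.51 V.
Saturation requires V_DS ≥ V_GS − V_t = 0.627 V; 9.51 ≥ 0.627 ✓.

I_D ≈ 0.45 mA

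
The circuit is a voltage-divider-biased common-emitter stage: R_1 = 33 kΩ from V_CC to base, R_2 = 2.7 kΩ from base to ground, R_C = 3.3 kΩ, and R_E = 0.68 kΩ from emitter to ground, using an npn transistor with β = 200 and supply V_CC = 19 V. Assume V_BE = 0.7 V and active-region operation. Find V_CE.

Thevenize the base divider: V_Th = V_CC·R_2/(R_1+R_2) = 19×2.7/35.7 = 1.44 V, R_Th = R_1‖R_2 = 2.5 kΩ.
Base-emitter loop: V_Th = I_B·R_Th + V_BE + (β+1)I_B·R_E, so I_B = (1.44 − 0.7) / (2.5 + 201×0.68) = 0.0053 mA.
I_C = β·I_B = 200×0.0053 = 1.06 mA, and I_E = (β+1)I_B = 1.06 mA.
V_CE = V_CC − I_C·R_C − I_E·R_E = 19 − 1.06×3.3 − 1.06×0.68 = 14.8 V.
V_CE = 14.8 V > 0.2 V confirms active-region operation.

V_CE ≈ 15 V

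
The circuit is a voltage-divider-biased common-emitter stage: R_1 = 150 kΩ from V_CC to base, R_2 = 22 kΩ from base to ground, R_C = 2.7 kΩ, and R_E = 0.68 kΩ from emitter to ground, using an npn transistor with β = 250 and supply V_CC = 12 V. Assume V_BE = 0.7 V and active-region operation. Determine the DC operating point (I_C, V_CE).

Thevenize the base divider: V_Th = V_CC·R_2/(R_1+R_2) = 12×22/172 = 1.53 V, R_Th = R_1‖R_2 = 19.2 kΩ.
Base-emitter loop: V_Th = I_B·R_Th + V_BE + (β+1)I_B·R_E, so I_B = (1.53 − 0.7) / (19.2 + 251×0.68) = 0.0044 mA.
I_C = β·I_B = 250×0.0044 = 1.1 mA, and I_E = (β+1)I_B = 1.1 mA.
V_CE = V_CC − I_C·R_C − I_E·R_E = 12 − 1.1×2.7 − 1.1×0.68 = 8.28 V.
V_CE = 8.28 V > 0.2 V confirms active-region operation.

I_C ≈ 1.1 mA, V_CE ≈ 8.3 V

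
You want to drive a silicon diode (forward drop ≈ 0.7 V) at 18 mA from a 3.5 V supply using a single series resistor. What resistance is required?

The resistor drops V_S − V_D = 3.5 − 0.7 = 2.8 V at 18 mA.
R = 2.8 V / 18 mA = 0.156 kΩ.

R ≈ 0.16 kΩ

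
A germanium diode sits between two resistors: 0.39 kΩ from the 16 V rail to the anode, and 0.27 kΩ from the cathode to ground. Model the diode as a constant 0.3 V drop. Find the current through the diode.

The two resistors are in series with the diode, so KVL gives 16 = I·0.39 + 0.3 + I·0.27.
I = (16 − 0.3) / (0.39 + 0.27) kΩ = 15.7 / 0.66 = 23.8 mA.

I ≈ 24 mA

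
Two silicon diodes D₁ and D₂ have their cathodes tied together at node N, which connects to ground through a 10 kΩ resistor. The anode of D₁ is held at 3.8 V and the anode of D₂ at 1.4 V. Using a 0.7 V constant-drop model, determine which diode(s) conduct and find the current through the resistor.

Only D₁ conducts; I_R ≈ 0.31 mA

Assume both conduct. Then node N would need to be at both 3.8−0.7 = 3.1 V and 1.4−0.7 = 0.7 V, which is impossible.
Assume only D₁ conducts: V_N = 3.8 − 0.7 = 3.1 V, so I_R = 3.1/10 = 0.31 mA.
Check D₂: its anode-to-cathode voltage is 1.4 − 3.1 = -1.7 V < 0.7 V, so it is off. The assumption is consistent.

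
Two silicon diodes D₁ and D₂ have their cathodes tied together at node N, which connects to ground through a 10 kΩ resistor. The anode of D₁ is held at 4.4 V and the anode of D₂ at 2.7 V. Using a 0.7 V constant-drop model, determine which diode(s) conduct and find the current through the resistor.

Only D₁ conducts; I_R ≈ 0.37 mA

Assume both conduct. Then node N would need to be at both 4.4−0.7 = 3.7 V and 2.7−0.7 = 2 V, which is impossible.
Assume only D₁ conducts: V_N = 4.4 − 0.7 = 3.7 V, so I_R = 3.7/10 = 0.37 mA.
Check D₂: its anode-to-cathode voltage is 2.7 − 3.7 = -1 V < 0.7 V, so it is off. The assumption is consistent.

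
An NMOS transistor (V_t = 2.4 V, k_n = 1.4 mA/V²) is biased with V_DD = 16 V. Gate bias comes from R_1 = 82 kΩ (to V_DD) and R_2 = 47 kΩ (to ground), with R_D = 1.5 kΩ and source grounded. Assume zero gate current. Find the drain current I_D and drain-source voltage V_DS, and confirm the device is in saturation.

I_D ≈ 8.2 mA, V_DS ≈ 3.7 V

V_G = V_DD·R_2/(R_1+R_2) = 16×47/129 = 5.83 V. With the source grounded, V_GS = V_G = 5.83 V.
Assume saturation: I_D = (k_n/2)(V_GS − V_t)² = (1.4/2)×(5.83 − 2.4)² = 0.7×3.43² = 8.23 mA.
V_DS = V_DD − I_D·R_D = 16 − 8.23×1.5 = 3.65 V.
Saturation requires V_DS ≥ V_GS − V_t = 3.43 V; 3.65 ≥ 3.43 ✓.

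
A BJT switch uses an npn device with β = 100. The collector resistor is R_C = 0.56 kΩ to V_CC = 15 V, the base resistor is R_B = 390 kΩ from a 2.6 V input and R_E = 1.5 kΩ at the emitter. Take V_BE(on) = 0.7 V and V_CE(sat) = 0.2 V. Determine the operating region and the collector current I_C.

Assume active. Base-emitter loop: I_B = (V_BB − V_BE)/(R_B + (β+1)R_E) = (2.6 − 0.7)/(390 + 101×1.5) = 0.00351 mA.
I_C = β·I_B = 100×0.00351 = 0.351 mA.
V_CE = V_CC − I_C·R_C − I_E·R_E = 15 − 0.351×0.56 − 0.354×1.5 = 14.3 V > V_CE(sat), so the active-region assumption holds.

active; I_C ≈ 0.35 mA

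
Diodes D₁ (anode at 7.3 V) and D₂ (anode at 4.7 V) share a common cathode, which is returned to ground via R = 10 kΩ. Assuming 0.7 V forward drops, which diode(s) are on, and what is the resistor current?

Only D₁ conducts; I_R ≈ 0.66 mA

Assume both conduct. Then node N would need to be at both 7.3−0.7 = 6.6 V and 4.7−0.7 = 4 V, which is impossible.
Assume only D₁ conducts: V_N = 7.3 − 0.7 = 6.6 V, so I_R = 6.6/10 = 0.66 mA.
Check D₂: its anode-to-cathode voltage is 4.7 − 6.6 = -1.9 V < 0.7 V, so it is off. The assumption is consistent.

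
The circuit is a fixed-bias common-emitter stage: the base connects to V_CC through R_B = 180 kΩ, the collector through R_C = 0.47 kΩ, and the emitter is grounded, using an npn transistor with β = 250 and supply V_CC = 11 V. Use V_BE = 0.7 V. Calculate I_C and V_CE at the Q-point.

Base loop: V_CC = I_B·R_B + V_BE, so I_B = (11 − 0.7)/180 kΩ = 0.0572 mA.
In the active region I_C = β·I_B = 250 × 0.0572 = 14.3 mA.
Collector loop: V_CE = V_CC − I_C·R_C = 11 − 14.3×0.47 = 4.28 V.
Since V_CE = 4.28 V > V_CE(sat) ≈ 0.2 V, the transistor is in the active region as assumed.

I_C ≈ 14 mA, V_CE ≈ 4.3 V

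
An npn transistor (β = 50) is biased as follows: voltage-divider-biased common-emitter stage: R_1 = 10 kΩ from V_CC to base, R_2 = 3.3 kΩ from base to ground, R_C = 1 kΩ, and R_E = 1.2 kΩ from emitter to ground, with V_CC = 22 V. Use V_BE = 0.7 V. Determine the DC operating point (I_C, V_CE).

I_C ≈ 3.7 mA, V_CE ≈ 14 V

Thevenize the base divider: V_Th = V_CC·R_2/(R_1+R_2) = 22×3.3/13.3 = 5.46 V, R_Th = R_1‖R_2 = 2.48 kΩ.
Base-emitter loop: V_Th = I_B·R_Th + V_BE + (β+1)I_B·R_E, so I_B = (5.46 − 0.7) / (2.48 + 51×1.2) = 0.0747 mA.
I_C = β·I_B = 50×0.0747 = 3.74 mA, and I_E = (β+1)I_B = 3.81 mA.
V_CE = V_CC − I_C·R_C − I_E·R_E = 22 − 3.74×1 − 3.81×1.2 = 13.7 V.
V_CE = 13.7 V > 0.2 V confirms active-region operation.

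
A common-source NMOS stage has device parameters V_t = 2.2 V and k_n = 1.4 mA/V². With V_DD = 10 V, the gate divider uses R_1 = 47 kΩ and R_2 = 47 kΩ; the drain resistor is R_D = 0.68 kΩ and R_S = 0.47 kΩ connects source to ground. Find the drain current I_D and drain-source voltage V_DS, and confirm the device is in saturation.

I_D ≈ 2.2 mA, V_DS ≈ 7.5 V

V_G = V_DD·R_2/(R_1+R_2) = 10×47/94 = 5 V.
Assume saturation: I_D = (k_n/2)(V_GS − V_t)² with V_GS = V_G − I_D·R_S = 5 − 0.47·I_D.
Substituting gives 0.155·I_D² − 2.84·I_D + 5.49 = 0, with roots I_D = 2.19 or 16.2 mA.
The root I_D = 16.2 mA gives V_GS = -2.61 V ≤ V_t, so take I_D = 2.19 mA.
Then V_GS = 3.97 V and V_DS = V_DD − I_D(R_D+R_S) = 10 − 2.19×1.15 = 7.48 V.
Saturation requires V_DS ≥ V_GS − V_t = 1.77 V; 7.48 ≥ 1.77 ✓.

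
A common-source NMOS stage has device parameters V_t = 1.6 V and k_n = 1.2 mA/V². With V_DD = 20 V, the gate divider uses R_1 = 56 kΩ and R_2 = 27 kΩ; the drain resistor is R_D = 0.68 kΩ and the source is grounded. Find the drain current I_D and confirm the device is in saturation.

V_G = V_DD·R_2/(R_1+R_2) = 20×27/83 = 6.51 V. With the source grounded, V_GS = V_G = 6.51 V.
Assume saturation: I_D = (k_n/2)(V_GS − V_t)² = (1.2/2)×(6.51 − 1.6)² = 0.6×4.91² = 14.4 mA.
V_DS = V_DD − I_D·R_D = 20 − 14.4×0.68 = 10.2 V.
Saturation requires V_DS ≥ V_GS − V_t = 4.91 V; 10.2 ≥ 4.91 ✓.

I_D ≈ 14 mA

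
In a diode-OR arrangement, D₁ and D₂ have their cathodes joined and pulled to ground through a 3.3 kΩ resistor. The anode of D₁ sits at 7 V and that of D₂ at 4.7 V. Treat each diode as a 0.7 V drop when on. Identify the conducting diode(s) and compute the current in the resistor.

Only D₁ conducts; I_R ≈ 1.9 mA

Assume both conduct. Then node N would need to be at both 7−0.7 = 6.3 V and 4.7−0.7 = 4 V, which is impossible.
Assume only D₁ conducts: V_N = 7 − 0.7 = 6.3 V, so I_R = 6.3/3.3 = 1.91 mA.
Check D₂: its anode-to-cathode voltage is 4.7 − 6.3 = -1.6 V < 0.7 V, so it is off. The assumption is consistent.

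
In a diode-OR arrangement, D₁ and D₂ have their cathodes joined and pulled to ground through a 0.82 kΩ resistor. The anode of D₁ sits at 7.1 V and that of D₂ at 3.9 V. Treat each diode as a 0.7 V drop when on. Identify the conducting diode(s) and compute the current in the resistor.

Only D₁ conducts; I_R ≈ 7.8 mA

Assume both conduct. Then node N would need to be at both 7.1−0.7 = 6.4 V and 3.9−0.7 = 3.2 V, which is impossible.
Assume only D₁ conducts: V_N = 7.1 − 0.7 = 6.4 V, so I_R = 6.4/0.82 = 7.8 mA.
Check D₂: its anode-to-cathode voltage is 3.9 − 6.4 = -2.5 V < 0.7 V, so it is off. The assumption is consistent.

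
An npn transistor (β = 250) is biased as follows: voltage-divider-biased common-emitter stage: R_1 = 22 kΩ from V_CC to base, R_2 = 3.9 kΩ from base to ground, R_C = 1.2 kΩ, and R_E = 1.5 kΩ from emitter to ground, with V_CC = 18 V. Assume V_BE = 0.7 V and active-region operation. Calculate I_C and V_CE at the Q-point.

I_C ≈ 1.3 mA, V_CE ≈ 14 V

Thevenize the base divider: V_Th = V_CC·R_2/(R_1+R_2) = 18×3.9/25.9 = 2.71 V, R_Th = R_1‖R_2 = 3.31 kΩ.
Base-emitter loop: V_Th = I_B·R_Th + V_BE + (β+1)I_B·R_E, so I_B = (2.71 − 0.7) / (3.31 + 251×1.5) = 0.00529 mA.
I_C = β·I_B = 250×0.00529 = 1.32 mA, and I_E = (β+1)I_B = 1.33 mA.
V_CE = V_CC − I_C·R_C − I_E·R_E = 18 − 1.32×1.2 − 1.33×1.5 = 14.4 V.
V_CE = 14.4 V > 0.2 V confirms active-region operation.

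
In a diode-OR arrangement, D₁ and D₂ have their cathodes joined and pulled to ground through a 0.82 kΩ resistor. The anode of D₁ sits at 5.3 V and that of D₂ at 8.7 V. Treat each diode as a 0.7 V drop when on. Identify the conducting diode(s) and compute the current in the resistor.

Only D₂ conducts; I_R ≈ 9.8 mA

Assume both conduct. Then node N would need to be at both 5.3−0.7 = 4.6 V and 8.7−0.7 = 8 V, which is impossible.
Assume only D₂ conducts: V_N = 8.7 − 0.7 = 8 V, so I_R = 8/0.82 = 9.76 mA.
Check D₁: its anode-to-cathode voltage is 5.3 − 8 = -2.7 V < 0.7 V, so it is off. The assumption is consistent.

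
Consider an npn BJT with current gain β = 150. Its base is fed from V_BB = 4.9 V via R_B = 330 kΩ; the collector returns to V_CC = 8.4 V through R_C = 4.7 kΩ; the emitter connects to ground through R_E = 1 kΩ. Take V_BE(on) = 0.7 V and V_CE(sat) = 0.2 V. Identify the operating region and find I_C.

Assume active. Base-emitter loop: I_B = (V_BB − V_BE)/(R_B + (β+1)R_E) = (4.9 − 0.7)/(330 + 151×1) = 0.00873 mA.
I_C = β·I_B = 150×0.00873 = 1.31 mA.
V_CE = V_CC − I_C·R_C − I_E·R_E = 8.4 − 1.31×4.7 − 1.32×1 = 0.926 V > V_CE(sat), so the active-region assumption holds.

active; I_C ≈ 1.3 mA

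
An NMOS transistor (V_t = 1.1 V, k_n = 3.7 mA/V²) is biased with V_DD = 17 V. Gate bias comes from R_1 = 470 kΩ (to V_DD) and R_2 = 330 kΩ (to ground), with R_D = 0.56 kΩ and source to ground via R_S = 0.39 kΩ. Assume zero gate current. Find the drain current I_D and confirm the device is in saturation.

V_G = V_DD·R_2/(R_1+R_2) = 17×330/800 = 7.01 V.
Assume saturation: I_D = (k_n/2)(V_GS − V_t)² with V_GS = V_G − I_D·R_S = 7.01 − 0.39·I_D.
Substituting gives 0.281·I_D² − 9.53·I_D + 64.7 = 0, with roots I_D = 9.39 or 24.5 mA.
The root I_D = 24.5 mA gives V_GS = -2.54 V ≤ V_t, so take I_D = 9.39 mA.
Then V_GS = 3.35 V and V_DS = V_DD − I_D(R_D+R_S) = 17 − 9.39×0.95 = 8.08 V.
Saturation requires V_DS ≥ V_GS − V_t = 2.25 V; 8.08 ≥ 2.25 ✓.

I_D ≈ 9.4 mA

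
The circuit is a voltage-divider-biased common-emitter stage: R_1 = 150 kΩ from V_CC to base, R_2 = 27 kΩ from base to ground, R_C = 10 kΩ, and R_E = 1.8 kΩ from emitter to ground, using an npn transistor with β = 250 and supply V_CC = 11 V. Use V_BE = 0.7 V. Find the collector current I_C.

I_C ≈ 0.52 mA

Thevenize the base divider: V_Th = V_CC·R_2/(R_1+R_2) = 11×27/177 = 1.68 V, R_Th = R_1‖R_2 = 22.9 kΩ.
Base-emitter loop: V_Th = I_B·R_Th + V_BE + (β+1)I_B·R_E, so I_B = (1.68 − 0.7) / (22.9 + 251×1.8) = 0.00206 mA.
I_C = β·I_B = 250×0.00206 = 0.515 mA, and I_E = (β+1)I_B = 0.517 mA.
V_CE = V_CC − I_C·R_C − I_E·R_E = 11 − 0.515×10 − 0.517×1.8 = 4.92 V.
V_CE = 4.92 V > 0.2 V confirms active-region operation.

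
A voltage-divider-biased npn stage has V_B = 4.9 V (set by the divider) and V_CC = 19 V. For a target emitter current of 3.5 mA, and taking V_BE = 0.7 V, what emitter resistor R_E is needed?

V_E = V_B − V_BE = 4.9 − 0.7 = 4.2 V.
R_E = V_E / I_E = 4.2 / 3.5 = 1.2 kΩ.

R_E ≈ 1.2 kΩ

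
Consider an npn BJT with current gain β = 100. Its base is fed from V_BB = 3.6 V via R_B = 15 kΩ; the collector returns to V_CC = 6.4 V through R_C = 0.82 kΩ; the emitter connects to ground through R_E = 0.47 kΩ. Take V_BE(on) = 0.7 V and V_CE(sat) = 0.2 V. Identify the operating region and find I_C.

Assume active. Base-emitter loop: I_B = (V_BB − V_BE)/(R_B + (β+1)R_E) = (3.6 − 0.7)/(15 + 101×0.47) = 0.0464 mA.
I_C = β·I_B = 100×0.0464 = 4.64 mA.
V_CE = V_CC − I_C·R_C − I_E·R_E = 6.4 − 4.64×0.82 − 4.69×0.47 = 0.39 V > V_CE(sat), so the active-region assumption holds.

active; I_C ≈ 4.6 mA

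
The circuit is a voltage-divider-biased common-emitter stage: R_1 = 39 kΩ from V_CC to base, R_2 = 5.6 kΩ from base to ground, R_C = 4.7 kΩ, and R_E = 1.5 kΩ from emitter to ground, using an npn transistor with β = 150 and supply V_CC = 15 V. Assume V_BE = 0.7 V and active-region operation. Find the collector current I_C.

I_C ≈ 0.77 mA

Thevenize the base divider: V_Th = V_CC·R_2/(R_1+R_2) = 15×5.6/44.6 = 1.88 V, R_Th = R_1‖R_2 = 4.9 kΩ.
Base-emitter loop: V_Th = I_B·R_Th + V_BE + (β+1)I_B·R_E, so I_B = (1.88 − 0.7) / (4.9 + 151×1.5) = 0.00511 mA.
I_C = β·I_B = 150×0.00511 = 0.767 mA, and I_E = (β+1)I_B = 0.772 mA.
V_CE = V_CC − I_C·R_C − I_E·R_E = 15 − 0.767×4.7 − 0.772×1.5 = 10.2 V.
V_CE = 10.2 V > 0.2 V confirms active-region operation.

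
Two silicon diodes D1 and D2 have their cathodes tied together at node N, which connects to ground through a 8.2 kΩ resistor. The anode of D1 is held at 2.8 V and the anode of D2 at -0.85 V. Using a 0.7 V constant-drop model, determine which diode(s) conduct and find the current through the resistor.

Only D1 conducts; I_R ≈ 0.26 mA

Assume both conduct. Then node N would need to be at both 2.8−0.7 = 2.1 V and -0.85−0.7 = -1.55 V, which is impossible.
Assume only D1 conducts: V_N = 2.8 − 0.7 = 2.1 V, so I_R = 2.1/8.2 = 0.256 mA.
Check D2: its anode-to-cathode voltage is -0.85 − 2.1 = -2.95 V < 0.7 V, so it is off. The assumption is consistent.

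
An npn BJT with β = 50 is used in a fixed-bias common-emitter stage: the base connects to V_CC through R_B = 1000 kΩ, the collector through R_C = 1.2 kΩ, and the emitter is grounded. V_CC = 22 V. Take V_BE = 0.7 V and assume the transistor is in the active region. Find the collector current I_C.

I_C ≈ 1.1 mA

Base loop: V_CC = I_B·R_B + V_BE, so I_B = (22 − 0.7)/1000 kΩ = 0.0213 mA.
In the active region I_C = β·I_B = 50 × 0.0213 = 1.06 mA.
Collector loop: V_CE = V_CC − I_C·R_C = 22 − 1.06×1.2 = 20.7 V.
Since V_CE = 20.7 V > V_CE(sat) ≈ 0.2 V, the transistor is in the active region as assumed.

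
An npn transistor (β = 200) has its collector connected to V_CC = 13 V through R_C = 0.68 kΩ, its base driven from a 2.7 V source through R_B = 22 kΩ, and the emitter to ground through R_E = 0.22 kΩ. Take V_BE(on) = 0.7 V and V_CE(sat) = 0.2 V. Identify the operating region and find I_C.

Assume active. Base-emitter loop: I_B = (V_BB − V_BE)/(R_B + (β+1)R_E) = (2.7 − 0.7)/(22 + 201×0.22) = 0.0302 mA.
I_C = β·I_B = 200×0.0302 = 6.04 mA.
V_CE = V_CC − I_C·R_C − I_E·R_E = 13 − 6.04×0.68 − 6.07×0.22 = 7.56 V > V_CE(sat), so the active-region assumption holds.

active; I_C ≈ 6 mA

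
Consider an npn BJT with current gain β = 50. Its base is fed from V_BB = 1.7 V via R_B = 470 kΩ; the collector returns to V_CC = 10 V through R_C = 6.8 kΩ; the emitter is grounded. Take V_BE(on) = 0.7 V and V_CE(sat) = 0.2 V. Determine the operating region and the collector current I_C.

active; I_C ≈ 0.11 mA

Assume active. Base-emitter loop: I_B = (V_BB − V_BE)/R_B = (1.7 − 0.7)/470 = 0.00213 mA.
I_C = β·I_B = 50×0.00213 = 0.106 mA.
V_CE = V_CC − I_C·R_C = 10 − 0.106×6.8 = 9.28 V > V_CE(sat), so the active-region assumption holds.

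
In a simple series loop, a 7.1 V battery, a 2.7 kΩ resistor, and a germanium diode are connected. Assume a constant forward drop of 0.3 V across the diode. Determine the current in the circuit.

KVL around the loop: 7.1 = V_D + I·R = 0.3 + I × 2.7 kΩ.
So I = (7.1 − 0.3) / 2.7 kΩ = 6.8 / 2.7 = 2.52 mA.

I ≈ 2.5 mA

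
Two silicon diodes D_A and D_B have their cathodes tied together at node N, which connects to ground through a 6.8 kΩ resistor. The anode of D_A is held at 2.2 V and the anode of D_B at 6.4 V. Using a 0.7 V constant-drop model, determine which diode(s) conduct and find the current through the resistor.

Assume both conduct. Then node N would need to be at both 2.2−0.7 = 1.5 V and 6.4−0.7 = 5.7 V, which is impossible.
Assume only D_B conducts: V_N = 6.4 − 0.7 = 5.7 V, so I_R = 5.7/6.8 = 0.838 mA.
Check D_A: its anode-to-cathode voltage is 2.2 − 5.7 = -3.5 V < 0.7 V, so it is off. The assumption is consistent.

Only D_B conducts; I_R ≈ 0.84 mA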